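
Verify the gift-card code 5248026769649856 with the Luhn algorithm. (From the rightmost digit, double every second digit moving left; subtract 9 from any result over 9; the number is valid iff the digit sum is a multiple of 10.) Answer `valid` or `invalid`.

From the right, keep odd positions and double even positions (subtract 9 from any doubled value over 9):
  doubled (positions 2,4,...): 1 9 3 3 3 0 8 1 → sum 28
  kept (positions 1,3,...): 6 8 4 9 7 2 8 2 → sum 46
Total = 74.
74 mod 10 = 4, so the number is invalid.

invalid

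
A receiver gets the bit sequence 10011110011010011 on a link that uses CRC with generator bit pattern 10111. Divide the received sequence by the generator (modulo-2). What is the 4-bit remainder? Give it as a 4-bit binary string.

0000

Modulo-2 division of 10011110011010011 by 10111:
  pos 0: 10011 XOR 10111 = 00100
  pos 2: 10011 XOR 10111 = 00100
  pos 4: 10000 XOR 10111 = 00111
  pos 6: 11111 XOR 10111 = 01000
  pos 7: 10000 XOR 10111 = 00111
  pos 9: 11110 XOR 10111 = 01001
  pos 10: 10010 XOR 10111 = 00101
  pos 12: 10111 XOR 10111 = 00000
Remainder = 0000 (zero — the frame passes the CRC check).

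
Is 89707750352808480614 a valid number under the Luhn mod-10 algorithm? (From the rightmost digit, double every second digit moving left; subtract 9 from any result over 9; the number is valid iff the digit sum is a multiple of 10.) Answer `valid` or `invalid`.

invalid

From the right, keep odd positions and double even positions (subtract 9 from any doubled value over 9):
  doubled (positions 2,4,...): 2 0 8 0 4 6 1 5 5 7 → sum 38
  kept (positions 1,3,...): 4 6 8 8 8 5 0 7 0 9 → sum 55
Total = 93.
93 mod 10 = 3, so the number is invalid.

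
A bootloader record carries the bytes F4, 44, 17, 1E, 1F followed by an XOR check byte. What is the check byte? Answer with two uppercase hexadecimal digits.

A6

XOR the bytes together:
  start with 0xF4
  0xF4 ⊕ 0x44 = 0xB0
  0xB0 ⊕ 0x17 = 0xA7
  0xA7 ⊕ 0x1E = 0xB9
  0xB9 ⊕ 0x1F = 0xA6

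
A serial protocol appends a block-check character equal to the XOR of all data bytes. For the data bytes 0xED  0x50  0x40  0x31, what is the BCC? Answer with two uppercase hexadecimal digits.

XOR the bytes together:
  start with 0xED
  0xED ⊕ 0x50 = 0xBD
  0xBD ⊕ 0x40 = 0xFD
  0xFD ⊕ 0x31 = 0xCC

CC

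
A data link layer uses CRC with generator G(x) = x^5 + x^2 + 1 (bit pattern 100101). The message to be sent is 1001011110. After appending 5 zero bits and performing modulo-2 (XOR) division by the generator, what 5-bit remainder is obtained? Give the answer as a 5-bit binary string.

10011

Append 5 zeros: 100101111000000. Divide by 100101 (XOR where the leading bit is 1):
  pos 0: 100101 XOR 100101 = 000000
  pos 6: 111000 XOR 100101 = 011101
  pos 7: 111010 XOR 100101 = 011111
  pos 8: 111110 XOR 100101 = 011011
  pos 9: 110110 XOR 100101 = 010011
Remainder (last 5 bits) = 10011. This is the CRC / FCS.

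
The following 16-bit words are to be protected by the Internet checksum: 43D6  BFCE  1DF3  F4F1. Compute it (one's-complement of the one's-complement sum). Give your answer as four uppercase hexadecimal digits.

One's-complement addition (fold any carry out of bit 15 back into bit 0):
  0x43D6 + 0xBFCE = 0x103A4 → wrap carry → 0x03A5
  0x03A5 + 0x1DF3 = 0x02198
  0x2198 + 0xF4F1 = 0x11689 → wrap carry → 0x168A
One's-complement sum = 0x168A.
Checksum = ~0x168A & 0xFFFF = 0xE975.

E975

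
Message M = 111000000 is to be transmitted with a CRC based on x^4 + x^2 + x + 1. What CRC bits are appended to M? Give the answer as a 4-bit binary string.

0001

Append 4 zeros: 1110000000000. Divide by 10111 (XOR where the leading bit is 1):
  pos 0: 11100 XOR 10111 = 01011
  pos 1: 10110 XOR 10111 = 00001
  pos 5: 10000 XOR 10111 = 00111
  pos 7: 11100 XOR 10111 = 01011
  pos 8: 10110 XOR 10111 = 00001
Remainder (last 4 bits) = 0001. This is the CRC / FCS.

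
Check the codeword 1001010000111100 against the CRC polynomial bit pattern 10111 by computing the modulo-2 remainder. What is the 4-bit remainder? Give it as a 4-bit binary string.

Modulo-2 division of 1001010000111100 by 10111:
  pos 0: 10010 XOR 10111 = 00101
  pos 2: 10110 XOR 10111 = 00001
  pos 6: 10001 XOR 10111 = 00110
  pos 8: 11011 XOR 10111 = 01100
  pos 9: 11001 XOR 10111 = 01110
  pos 10: 11100 XOR 10111 = 01011
  pos 11: 10110 XOR 10111 = 00001
Remainder = 0001 (nonzero — an error is detected).

0001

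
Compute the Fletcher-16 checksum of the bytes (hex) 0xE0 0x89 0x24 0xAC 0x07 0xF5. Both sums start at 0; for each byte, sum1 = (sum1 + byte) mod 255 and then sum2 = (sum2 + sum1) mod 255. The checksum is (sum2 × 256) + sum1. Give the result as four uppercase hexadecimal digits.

Running sums (mod 255):
  after byte 0 (0xE0): sum1=224, sum2=224
  after byte 1 (0x89): sum1=106, sum2=75
  after byte 2 (0x24): sum1=142, sum2=217
  after byte 3 (0xAC): sum1=59, sum2=21
  after byte 4 (0x07): sum1=66, sum2=87
  after byte 5 (0xF5): sum1=56, sum2=143
Checksum = sum2·256 + sum1 = 143·256 + 56 = 36664 = 0x8F38.

8F38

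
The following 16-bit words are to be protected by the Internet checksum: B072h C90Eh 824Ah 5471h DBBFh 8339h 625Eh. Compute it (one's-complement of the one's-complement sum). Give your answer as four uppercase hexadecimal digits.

One's-complement addition (fold any carry out of bit 15 back into bit 0):
  0xB072 + 0xC90E = 0x17980 → wrap carry → 0x7981
  0x7981 + 0x824A = 0x0FBCB
  0xFBCB + 0x5471 = 0x1503C → wrap carry → 0x503D
  0x503D + 0xDBBF = 0x12BFC → wrap carry → 0x2BFD
  0x2BFD + 0x8339 = 0x0AF36
  0xAF36 + 0x625E = 0x11194 → wrap carry → 0x1195
One's-complement sum = 0x1195.
Checksum = ~0x1195 & 0xFFFF = 0xEE6A.

EE6A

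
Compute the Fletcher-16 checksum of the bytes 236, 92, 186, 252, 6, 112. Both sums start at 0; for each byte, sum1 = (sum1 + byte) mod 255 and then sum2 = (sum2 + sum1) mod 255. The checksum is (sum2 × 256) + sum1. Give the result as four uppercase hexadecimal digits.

B977

Running sums (mod 255):
  after byte 0 (236): sum1=236, sum2=236
  after byte 1 (92): sum1=73, sum2=54
  after byte 2 (186): sum1=4, sum2=58
  after byte 3 (252): sum1=1, sum2=59
  after byte 4 (6): sum1=7, sum2=66
  after byte 5 (112): sum1=119, sum2=185
Checksum = sum2·256 + sum1 = 185·256 + 119 = 47479 = 0xB977.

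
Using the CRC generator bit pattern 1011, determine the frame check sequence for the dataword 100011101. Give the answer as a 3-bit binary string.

110

Append 3 zeros: 100011101000. Divide by 1011 (XOR where the leading bit is 1):
  pos 0: 1000 XOR 1011 = 0011
  pos 2: 1111 XOR 1011 = 0100
  pos 3: 1001 XOR 1011 = 0010
  pos 5: 1001 XOR 1011 = 0010
  pos 7: 1000 XOR 1011 = 0011
Remainder (last 3 bits) = 110. This is the CRC / FCS.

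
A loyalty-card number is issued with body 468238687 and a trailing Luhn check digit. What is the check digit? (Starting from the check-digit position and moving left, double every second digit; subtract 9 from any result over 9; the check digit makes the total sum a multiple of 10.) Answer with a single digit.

7

Partial digits right→left: 7 8 6 8 3 2 8 6 4
Double every second digit counting from the check-digit position (so the 1st, 3rd, 5th, ... of the partial from the right).
  doubled (with −9 where >9): 5 3 6 7 8 → sum 29
  kept as-is: 8 8 2 6 → sum 24
Total = 29 + 24 = 53.
Check digit = (10 − (53 mod 10)) mod 10 = 7.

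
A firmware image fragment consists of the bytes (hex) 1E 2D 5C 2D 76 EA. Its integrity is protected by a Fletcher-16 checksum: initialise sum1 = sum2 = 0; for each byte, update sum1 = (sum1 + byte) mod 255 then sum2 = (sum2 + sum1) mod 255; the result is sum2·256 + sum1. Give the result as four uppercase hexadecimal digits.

6736

Running sums (mod 255):
  after byte 0 (1E): sum1=30, sum2=30
  after byte 1 (2D): sum1=75, sum2=105
  after byte 2 (5C): sum1=167, sum2=17
  after byte 3 (2D): sum1=212, sum2=229
  after byte 4 (76): sum1=75, sum2=49
  after byte 5 (EA): sum1=54, sum2=103
Checksum = sum2·256 + sum1 = 103·256 + 54 = 26422 = 0x6736.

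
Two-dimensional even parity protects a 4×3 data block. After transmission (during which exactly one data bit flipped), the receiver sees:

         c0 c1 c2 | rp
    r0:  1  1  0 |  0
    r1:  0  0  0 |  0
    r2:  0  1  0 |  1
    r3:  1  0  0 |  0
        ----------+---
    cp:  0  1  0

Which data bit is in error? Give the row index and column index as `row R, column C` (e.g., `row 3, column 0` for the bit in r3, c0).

Recompute each row's even parity and compare to rp:
  r0: data parity 0, sent rp 0 → ok
  r1: data parity 0, sent rp 0 → ok
  r2: data parity 1, sent rp 1 → ok
  r3: data parity 1, sent rp 0 → mismatch
Recompute each column's even parity and compare to cp:
  c0: data parity 0, sent cp 0 → ok
  c1: data parity 0, sent cp 1 → mismatch
  c2: data parity 0, sent cp 0 → ok
Exactly one row (r3) and one column (c1) fail → the flipped bit is at their intersection.

row 3, column 1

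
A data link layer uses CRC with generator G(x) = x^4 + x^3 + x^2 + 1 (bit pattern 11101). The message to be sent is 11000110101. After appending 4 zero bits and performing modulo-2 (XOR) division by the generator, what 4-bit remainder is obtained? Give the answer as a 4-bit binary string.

1010

Append 4 zeros: 110001101010000. Divide by 11101 (XOR where the leading bit is 1):
  pos 0: 11000 XOR 11101 = 00101
  pos 2: 10111 XOR 11101 = 01010
  pos 3: 10100 XOR 11101 = 01001
  pos 4: 10011 XOR 11101 = 01110
  pos 5: 11100 XOR 11101 = 00001
  pos 9: 11000 XOR 11101 = 00101
Remainder (last 4 bits) = 1010. This is the CRC / FCS.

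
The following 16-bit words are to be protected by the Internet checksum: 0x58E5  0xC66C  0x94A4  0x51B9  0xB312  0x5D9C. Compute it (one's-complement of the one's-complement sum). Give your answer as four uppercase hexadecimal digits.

One's-complement addition (fold any carry out of bit 15 back into bit 0):
  0x58E5 + 0xC66C = 0x11F51 → wrap carry → 0x1F52
  0x1F52 + 0x94A4 = 0x0B3F6
  0xB3F6 + 0x51B9 = 0x105AF → wrap carry → 0x05B0
  0x05B0 + 0xB312 = 0x0B8C2
  0xB8C2 + 0x5D9C = 0x1165E → wrap carry → 0x165F
One's-complement sum = 0x165F.
Checksum = ~0x165F & 0xFFFF = 0xE9A0.

E9A0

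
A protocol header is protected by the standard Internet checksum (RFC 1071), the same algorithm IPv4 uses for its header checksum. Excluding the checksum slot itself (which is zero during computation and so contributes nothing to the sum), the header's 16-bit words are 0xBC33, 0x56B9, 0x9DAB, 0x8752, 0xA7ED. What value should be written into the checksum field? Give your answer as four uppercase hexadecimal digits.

One's-complement addition (fold any carry out of bit 15 back into bit 0):
  0xBC33 + 0x56B9 = 0x112EC → wrap carry → 0x12ED
  0x12ED + 0x9DAB = 0x0B098
  0xB098 + 0x8752 = 0x137EA → wrap carry → 0x37EB
  0x37EB + 0xA7ED = 0x0DFD8
One's-complement sum = 0xDFD8.
Checksum = ~0xDFD8 & 0xFFFF = 0x2027.

2027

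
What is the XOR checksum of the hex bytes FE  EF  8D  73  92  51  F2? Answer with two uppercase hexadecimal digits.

DE

XOR the bytes together:
  start with 0xFE
  0xFE ⊕ 0xEF = 0x11
  0x11 ⊕ 0x8D = 0x9C
  0x9C ⊕ 0x73 = 0xEF
  0xEF ⊕ 0x92 = 0x7D
  0x7D ⊕ 0x51 = 0x2C
  0x2C ⊕ 0xF2 = 0xDE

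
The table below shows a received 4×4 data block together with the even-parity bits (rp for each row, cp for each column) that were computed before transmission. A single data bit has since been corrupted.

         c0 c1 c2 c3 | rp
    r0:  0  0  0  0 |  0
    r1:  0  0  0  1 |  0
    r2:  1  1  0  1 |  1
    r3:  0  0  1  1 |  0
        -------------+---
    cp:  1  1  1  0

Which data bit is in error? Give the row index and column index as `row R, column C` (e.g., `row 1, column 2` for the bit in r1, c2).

Recompute each row's even parity and compare to rp:
  r0: data parity 0, sent rp 0 → ok
  r1: data parity 1, sent rp 0 → mismatch
  r2: data parity 1, sent rp 1 → ok
  r3: data parity 0, sent rp 0 → ok
Recompute each column's even parity and compare to cp:
  c0: data parity 1, sent cp 1 → ok
  c1: data parity 1, sent cp 1 → ok
  c2: data parity 1, sent cp 1 → ok
  c3: data parity 1, sent cp 0 → mismatch
Exactly one row (r1) and one column (c3) fail → the flipped bit is at their intersection.

row 1, column 3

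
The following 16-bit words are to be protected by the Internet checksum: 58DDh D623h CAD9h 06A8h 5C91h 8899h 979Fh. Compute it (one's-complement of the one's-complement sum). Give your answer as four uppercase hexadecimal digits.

82B2

One's-complement addition (fold any carry out of bit 15 back into bit 0):
  0x58DD + 0xD623 = 0x12F00 → wrap carry → 0x2F01
  0x2F01 + 0xCAD9 = 0x0F9DA
  0xF9DA + 0x06A8 = 0x10082 → wrap carry → 0x0083
  0x0083 + 0x5C91 = 0x05D14
  0x5D14 + 0x8899 = 0x0E5AD
  0xE5AD + 0x979F = 0x17D4C → wrap carry → 0x7D4D
One's-complement sum = 0x7D4D.
Checksum = ~0x7D4D & 0xFFFF = 0x82B2.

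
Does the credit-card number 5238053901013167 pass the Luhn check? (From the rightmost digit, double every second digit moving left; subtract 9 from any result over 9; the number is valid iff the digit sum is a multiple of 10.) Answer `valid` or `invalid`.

invalid

From the right, keep odd positions and double even positions (subtract 9 from any doubled value over 9):
  doubled (positions 2,4,...): 3 6 0 0 6 0 6 1 → sum 22
  kept (positions 1,3,...): 7 1 1 1 9 5 8 2 → sum 34
Total = 56.
56 mod 10 = 6, so the number is invalid.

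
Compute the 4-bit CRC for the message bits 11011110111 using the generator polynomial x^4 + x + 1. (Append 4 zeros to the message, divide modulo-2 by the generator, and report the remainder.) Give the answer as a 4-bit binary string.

Append 4 zeros: 110111101110000. Divide by 10011 (XOR where the leading bit is 1):
  pos 0: 11011 XOR 10011 = 01000
  pos 1: 10001 XOR 10011 = 00010
  pos 4: 10101 XOR 10011 = 00110
  pos 6: 11011 XOR 10011 = 01000
  pos 7: 10000 XOR 10011 = 00011
  pos 10: 11000 XOR 10011 = 01011
Remainder (last 4 bits) = 1011. This is the CRC / FCS.

1011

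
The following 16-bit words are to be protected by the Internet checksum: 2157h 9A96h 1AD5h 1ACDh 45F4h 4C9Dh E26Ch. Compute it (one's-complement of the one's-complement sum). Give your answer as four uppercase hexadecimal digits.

9971

One's-complement addition (fold any carry out of bit 15 back into bit 0):
  0x2157 + 0x9A96 = 0x0BBED
  0xBBED + 0x1AD5 = 0x0D6C2
  0xD6C2 + 0x1ACD = 0x0F18F
  0xF18F + 0x45F4 = 0x13783 → wrap carry → 0x3784
  0x3784 + 0x4C9D = 0x08421
  0x8421 + 0xE26C = 0x1668D → wrap carry → 0x668E
One's-complement sum = 0x668E.
Checksum = ~0x668E & 0xFFFF = 0x9971.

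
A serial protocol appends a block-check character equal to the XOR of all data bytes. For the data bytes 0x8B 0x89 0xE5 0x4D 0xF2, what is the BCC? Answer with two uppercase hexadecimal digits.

XOR the bytes together:
  start with 0x8B
  0x8B ⊕ 0x89 = 0x02
  0x02 ⊕ 0xE5 = 0xE7
  0xE7 ⊕ 0x4D = 0xAA
  0xAA ⊕ 0xF2 = 0x58

58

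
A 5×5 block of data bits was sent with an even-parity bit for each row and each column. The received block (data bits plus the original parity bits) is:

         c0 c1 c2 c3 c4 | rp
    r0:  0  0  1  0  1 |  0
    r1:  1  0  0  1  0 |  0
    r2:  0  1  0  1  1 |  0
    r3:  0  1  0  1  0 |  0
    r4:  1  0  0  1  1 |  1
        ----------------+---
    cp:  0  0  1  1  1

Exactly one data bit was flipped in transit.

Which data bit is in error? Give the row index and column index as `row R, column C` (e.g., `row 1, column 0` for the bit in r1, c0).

Recompute each row's even parity and compare to rp:
  r0: data parity 0, sent rp 0 → ok
  r1: data parity 0, sent rp 0 → ok
  r2: data parity 1, sent rp 0 → mismatch
  r3: data parity 0, sent rp 0 → ok
  r4: data parity 1, sent rp 1 → ok
Recompute each column's even parity and compare to cp:
  c0: data parity 0, sent cp 0 → ok
  c1: data parity 0, sent cp 0 → ok
  c2: data parity 1, sent cp 1 → ok
  c3: data parity 0, sent cp 1 → mismatch
  c4: data parity 1, sent cp 1 → ok
Exactly one row (r2) and one column (c3) fail → the flipped bit is at their intersection.

row 2, column 3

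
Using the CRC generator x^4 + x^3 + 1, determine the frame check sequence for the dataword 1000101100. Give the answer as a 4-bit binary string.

Append 4 zeros: 10001011000000. Divide by 11001 (XOR where the leading bit is 1):
  pos 0: 10001 XOR 11001 = 01000
  pos 1: 10000 XOR 11001 = 01001
  pos 2: 10011 XOR 11001 = 01010
  pos 3: 10101 XOR 11001 = 01100
  pos 4: 11000 XOR 11001 = 00001
  pos 8: 10000 XOR 11001 = 01001
  pos 9: 10010 XOR 11001 = 01011
Remainder (last 4 bits) = 1011. This is the CRC / FCS.

1011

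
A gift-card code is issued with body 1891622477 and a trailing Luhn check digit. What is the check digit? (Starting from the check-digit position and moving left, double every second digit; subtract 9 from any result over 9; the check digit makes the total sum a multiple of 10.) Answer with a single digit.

Partial digits right→left: 7 7 4 2 2 6 1 9 8 1
Double every second digit counting from the check-digit position (so the 1st, 3rd, 5th, ... of the partial from the right).
  doubled (with −9 where >9): 5 8 4 2 7 → sum 26
  kept as-is: 7 2 6 9 1 → sum 25
Total = 26 + 25 = 51.
Check digit = (10 − (51 mod 10)) mod 10 = 9.

9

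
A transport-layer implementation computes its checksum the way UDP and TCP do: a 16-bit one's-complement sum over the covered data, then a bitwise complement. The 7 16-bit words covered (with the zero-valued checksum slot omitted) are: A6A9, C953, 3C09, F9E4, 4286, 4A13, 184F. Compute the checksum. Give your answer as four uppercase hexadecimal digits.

B52B

One's-complement addition (fold any carry out of bit 15 back into bit 0):
  0xA6A9 + 0xC953 = 0x16FFC → wrap carry → 0x6FFD
  0x6FFD + 0x3C09 = 0x0AC06
  0xAC06 + 0xF9E4 = 0x1A5EA → wrap carry → 0xA5EB
  0xA5EB + 0x4286 = 0x0E871
  0xE871 + 0x4A13 = 0x13284 → wrap carry → 0x3285
  0x3285 + 0x184F = 0x04AD4
One's-complement sum = 0x4AD4.
Checksum = ~0x4AD4 & 0xFFFF = 0xB52B.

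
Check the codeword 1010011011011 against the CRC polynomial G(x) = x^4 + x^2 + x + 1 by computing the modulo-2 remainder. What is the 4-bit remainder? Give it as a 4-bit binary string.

0000

Modulo-2 division of 1010011011011 by 10111:
  pos 0: 10100 XOR 10111 = 00011
  pos 3: 11110 XOR 10111 = 01001
  pos 4: 10011 XOR 10111 = 00100
  pos 6: 10010 XOR 10111 = 00101
  pos 8: 10111 XOR 10111 = 00000
Remainder = 0000 (zero — the frame passes the CRC check).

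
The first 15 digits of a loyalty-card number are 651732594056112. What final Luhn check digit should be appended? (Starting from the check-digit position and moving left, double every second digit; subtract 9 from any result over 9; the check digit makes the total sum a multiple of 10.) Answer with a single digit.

Partial digits right→left: 2 1 1 6 5 0 4 9 5 2 3 7 1 5 6
Double every second digit counting from the check-digit position (so the 1st, 3rd, 5th, ... of the partial from the right).
  doubled (with −9 where >9): 4 2 1 8 1 6 2 3 → sum 27
  kept as-is: 1 6 0 9 2 7 5 → sum 30
Total = 27 + 30 = 57.
Check digit = (10 − (57 mod 10)) mod 10 = 3.

3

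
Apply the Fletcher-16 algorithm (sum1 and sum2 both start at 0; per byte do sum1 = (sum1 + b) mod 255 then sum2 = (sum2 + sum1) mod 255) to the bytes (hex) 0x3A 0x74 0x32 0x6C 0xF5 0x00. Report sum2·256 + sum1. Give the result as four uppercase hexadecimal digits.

9D43

Running sums (mod 255):
  after byte 0 (0x3A): sum1=58, sum2=58
  after byte 1 (0x74): sum1=174, sum2=232
  after byte 2 (0x32): sum1=224, sum2=201
  after byte 3 (0x6C): sum1=77, sum2=23
  after byte 4 (0xF5): sum1=67, sum2=90
  after byte 5 (0x00): sum1=67, sum2=157
Checksum = sum2·256 + sum1 = 157·256 + 67 = 40259 = 0x9D43.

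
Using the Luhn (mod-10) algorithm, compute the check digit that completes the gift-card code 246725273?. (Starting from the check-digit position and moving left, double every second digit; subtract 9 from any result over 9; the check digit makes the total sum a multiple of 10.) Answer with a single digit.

6

Partial digits right→left: 3 7 2 5 2 7 6 4 2
Double every second digit counting from the check-digit position (so the 1st, 3rd, 5th, ... of the partial from the right).
  doubled (with −9 where >9): 6 4 4 3 4 → sum 21
  kept as-is: 7 5 7 4 → sum 23
Total = 21 + 23 = 44.
Check digit = (10 − (44 mod 10)) mod 10 = 6.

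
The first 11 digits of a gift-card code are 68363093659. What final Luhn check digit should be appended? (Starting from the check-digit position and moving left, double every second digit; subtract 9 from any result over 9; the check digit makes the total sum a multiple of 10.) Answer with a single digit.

2

Partial digits right→left: 9 5 6 3 9 0 3 6 3 8 6
Double every second digit counting from the check-digit position (so the 1st, 3rd, 5th, ... of the partial from the right).
  doubled (with −9 where >9): 9 3 9 6 6 3 → sum 36
  kept as-is: 5 3 0 6 8 → sum 22
Total = 36 + 22 = 58.
Check digit = (10 − (58 mod 10)) mod 10 = 2.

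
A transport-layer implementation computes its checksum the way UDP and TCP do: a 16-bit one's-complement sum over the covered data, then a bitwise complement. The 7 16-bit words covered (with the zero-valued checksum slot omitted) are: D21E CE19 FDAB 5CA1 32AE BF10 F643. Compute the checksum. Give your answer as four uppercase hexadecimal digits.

1D77

One's-complement addition (fold any carry out of bit 15 back into bit 0):
  0xD21E + 0xCE19 = 0x1A037 → wrap carry → 0xA038
  0xA038 + 0xFDAB = 0x19DE3 → wrap carry → 0x9DE4
  0x9DE4 + 0x5CA1 = 0x0FA85
  0xFA85 + 0x32AE = 0x12D33 → wrap carry → 0x2D34
  0x2D34 + 0xBF10 = 0x0EC44
  0xEC44 + 0xF643 = 0x1E287 → wrap carry → 0xE288
One's-complement sum = 0xE288.
Checksum = ~0xE288 & 0xFFFF = 0x1D77.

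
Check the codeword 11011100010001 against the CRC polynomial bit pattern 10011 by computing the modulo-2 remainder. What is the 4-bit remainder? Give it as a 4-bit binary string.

Modulo-2 division of 11011100010001 by 10011:
  pos 0: 11011 XOR 10011 = 01000
  pos 1: 10001 XOR 10011 = 00010
  pos 4: 10000 XOR 10011 = 00011
  pos 7: 11100 XOR 10011 = 01111
  pos 8: 11110 XOR 10011 = 01101
  pos 9: 11011 XOR 10011 = 01000
Remainder = 1000 (nonzero — an error is detected).

1000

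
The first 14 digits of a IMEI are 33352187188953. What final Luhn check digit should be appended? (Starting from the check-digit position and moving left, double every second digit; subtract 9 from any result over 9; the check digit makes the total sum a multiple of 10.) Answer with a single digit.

Partial digits right→left: 3 5 9 8 8 1 7 8 1 2 5 3 3 3
Double every second digit counting from the check-digit position (so the 1st, 3rd, 5th, ... of the partial from the right).
  doubled (with −9 where >9): 6 9 7 5 2 1 6 → sum 36
  kept as-is: 5 8 1 8 2 3 3 → sum 30
Total = 36 + 30 = 66.
Check digit = (10 − (66 mod 10)) mod 10 = 4.

4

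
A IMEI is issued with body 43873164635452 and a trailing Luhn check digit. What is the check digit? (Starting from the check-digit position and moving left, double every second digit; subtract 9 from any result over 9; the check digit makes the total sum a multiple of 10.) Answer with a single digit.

4

Partial digits right→left: 2 5 4 5 3 6 4 6 1 3 7 8 3 4
Double every second digit counting from the check-digit position (so the 1st, 3rd, 5th, ... of the partial from the right).
  doubled (with −9 where >9): 4 8 6 8 2 5 6 → sum 39
  kept as-is: 5 5 6 6 3 8 4 → sum 37
Total = 39 + 37 = 76.
Check digit = (10 − (76 mod 10)) mod 10 = 4.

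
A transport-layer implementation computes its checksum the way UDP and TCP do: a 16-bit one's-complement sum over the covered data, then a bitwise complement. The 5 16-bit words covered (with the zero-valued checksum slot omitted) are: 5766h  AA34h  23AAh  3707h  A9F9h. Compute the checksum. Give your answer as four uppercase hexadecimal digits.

One's-complement addition (fold any carry out of bit 15 back into bit 0):
  0x5766 + 0xAA34 = 0x1019A → wrap carry → 0x019B
  0x019B + 0x23AA = 0x02545
  0x2545 + 0x3707 = 0x05C4C
  0x5C4C + 0xA9F9 = 0x10645 → wrap carry → 0x0646
One's-complement sum = 0x0646.
Checksum = ~0x0646 & 0xFFFF = 0xF9B9.

F9B9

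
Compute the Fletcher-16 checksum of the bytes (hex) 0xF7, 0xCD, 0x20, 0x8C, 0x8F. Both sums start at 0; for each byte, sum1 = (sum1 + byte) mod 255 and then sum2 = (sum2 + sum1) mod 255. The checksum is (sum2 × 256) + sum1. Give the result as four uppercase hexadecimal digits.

Running sums (mod 255):
  after byte 0 (0xF7): sum1=247, sum2=247
  after byte 1 (0xCD): sum1=197, sum2=189
  after byte 2 (0x20): sum1=229, sum2=163
  after byte 3 (0x8C): sum1=114, sum2=22
  after byte 4 (0x8F): sum1=2, sum2=24
Checksum = sum2·256 + sum1 = 24·256 + 2 = 6146 = 0x1802.

1802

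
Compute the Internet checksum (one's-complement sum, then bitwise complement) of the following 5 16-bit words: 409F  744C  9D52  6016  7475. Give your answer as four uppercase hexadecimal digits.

One's-complement addition (fold any carry out of bit 15 back into bit 0):
  0x409F + 0x744C = 0x0B4EB
  0xB4EB + 0x9D52 = 0x1523D → wrap carry → 0x523E
  0x523E + 0x6016 = 0x0B254
  0xB254 + 0x7475 = 0x126C9 → wrap carry → 0x26CA
One's-complement sum = 0x26CA.
Checksum = ~0x26CA & 0xFFFF = 0xD935.

D935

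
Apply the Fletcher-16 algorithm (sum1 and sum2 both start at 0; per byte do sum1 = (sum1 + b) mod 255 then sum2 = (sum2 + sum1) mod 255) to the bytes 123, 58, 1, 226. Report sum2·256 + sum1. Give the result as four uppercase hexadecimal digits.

Running sums (mod 255):
  after byte 0 (123): sum1=123, sum2=123
  after byte 1 (58): sum1=181, sum2=49
  after byte 2 (1): sum1=182, sum2=231
  after byte 3 (226): sum1=153, sum2=129
Checksum = sum2·256 + sum1 = 129·256 + 153 = 33177 = 0x8199.

8199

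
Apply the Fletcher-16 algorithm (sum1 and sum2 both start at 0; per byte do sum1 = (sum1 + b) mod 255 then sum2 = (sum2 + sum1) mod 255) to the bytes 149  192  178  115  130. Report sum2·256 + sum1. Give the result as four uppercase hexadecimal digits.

70FE

Running sums (mod 255):
  after byte 0 (149): sum1=149, sum2=149
  after byte 1 (192): sum1=86, sum2=235
  after byte 2 (178): sum1=9, sum2=244
  after byte 3 (115): sum1=124, sum2=113
  after byte 4 (130): sum1=254, sum2=112
Checksum = sum2·256 + sum1 = 112·256 + 254 = 28926 = 0x70FE.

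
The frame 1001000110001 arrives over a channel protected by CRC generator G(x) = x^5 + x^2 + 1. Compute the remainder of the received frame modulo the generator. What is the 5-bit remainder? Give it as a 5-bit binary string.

Modulo-2 division of 1001000110001 by 100101:
  pos 0: 100100 XOR 100101 = 000001
  pos 5: 101100 XOR 100101 = 001001
  pos 7: 100101 XOR 100101 = 000000
Remainder = 00000 (zero — the frame passes the CRC check).

00000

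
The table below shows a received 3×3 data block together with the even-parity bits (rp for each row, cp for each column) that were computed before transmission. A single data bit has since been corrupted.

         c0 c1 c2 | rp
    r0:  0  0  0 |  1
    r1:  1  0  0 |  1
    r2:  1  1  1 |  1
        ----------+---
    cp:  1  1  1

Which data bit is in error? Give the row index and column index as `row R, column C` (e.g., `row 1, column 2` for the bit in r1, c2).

row 0, column 0

Recompute each row's even parity and compare to rp:
  r0: data parity 0, sent rp 1 → mismatch
  r1: data parity 1, sent rp 1 → ok
  r2: data parity 1, sent rp 1 → ok
Recompute each column's even parity and compare to cp:
  c0: data parity 0, sent cp 1 → mismatch
  c1: data parity 1, sent cp 1 → ok
  c2: data parity 1, sent cp 1 → ok
Exactly one row (r0) and one column (c0) fail → the flipped bit is at their intersection.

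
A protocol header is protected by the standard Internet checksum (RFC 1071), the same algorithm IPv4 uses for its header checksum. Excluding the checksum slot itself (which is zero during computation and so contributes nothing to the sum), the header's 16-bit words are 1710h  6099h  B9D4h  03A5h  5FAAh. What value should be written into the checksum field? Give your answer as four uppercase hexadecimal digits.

One's-complement addition (fold any carry out of bit 15 back into bit 0):
  0x1710 + 0x6099 = 0x077A9
  0x77A9 + 0xB9D4 = 0x1317D → wrap carry → 0x317E
  0x317E + 0x03A5 = 0x03523
  0x3523 + 0x5FAA = 0x094CD
One's-complement sum = 0x94CD.
Checksum = ~0x94CD & 0xFFFF = 0x6B32.

6B32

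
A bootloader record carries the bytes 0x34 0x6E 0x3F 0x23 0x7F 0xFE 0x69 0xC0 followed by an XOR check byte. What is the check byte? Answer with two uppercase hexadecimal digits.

6E

XOR the bytes together:
  start with 0x34
  0x34 ⊕ 0x6E = 0x5A
  0x5A ⊕ 0x3F = 0x65
  0x65 ⊕ 0x23 = 0x46
  0x46 ⊕ 0x7F = 0x39
  0x39 ⊕ 0xFE = 0xC7
  0xC7 ⊕ 0x69 = 0xAE
  0xAE ⊕ 0xC0 = 0x6E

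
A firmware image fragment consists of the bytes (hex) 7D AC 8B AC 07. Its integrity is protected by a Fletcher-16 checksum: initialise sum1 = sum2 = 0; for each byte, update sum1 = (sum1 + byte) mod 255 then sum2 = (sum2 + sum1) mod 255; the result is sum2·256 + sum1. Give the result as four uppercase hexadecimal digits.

Running sums (mod 255):
  after byte 0 (7D): sum1=125, sum2=125
  after byte 1 (AC): sum1=42, sum2=167
  after byte 2 (8B): sum1=181, sum2=93
  after byte 3 (AC): sum1=98, sum2=191
  after byte 4 (07): sum1=105, sum2=41
Checksum = sum2·256 + sum1 = 41·256 + 105 = 10601 = 0x2969.

2969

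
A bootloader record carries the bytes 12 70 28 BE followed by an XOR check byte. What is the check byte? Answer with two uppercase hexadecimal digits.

F4

XOR the bytes together:
  start with 0x12
  0x12 ⊕ 0x70 = 0x62
  0x62 ⊕ 0x28 = 0x4A
  0x4A ⊕ 0xBE = 0xF4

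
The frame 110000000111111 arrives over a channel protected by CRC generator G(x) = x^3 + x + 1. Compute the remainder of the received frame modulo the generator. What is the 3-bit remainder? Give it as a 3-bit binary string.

Modulo-2 division of 110000000111111 by 1011:
  pos 0: 1100 XOR 1011 = 0111
  pos 1: 1110 XOR 1011 = 0101
  pos 2: 1010 XOR 1011 = 0001
  pos 5: 1000 XOR 1011 = 0011
  pos 7: 1111 XOR 1011 = 0100
  pos 8: 1001 XOR 1011 = 0010
  pos 10: 1011 XOR 1011 = 0000
Remainder = 001 (nonzero — an error is detected).

001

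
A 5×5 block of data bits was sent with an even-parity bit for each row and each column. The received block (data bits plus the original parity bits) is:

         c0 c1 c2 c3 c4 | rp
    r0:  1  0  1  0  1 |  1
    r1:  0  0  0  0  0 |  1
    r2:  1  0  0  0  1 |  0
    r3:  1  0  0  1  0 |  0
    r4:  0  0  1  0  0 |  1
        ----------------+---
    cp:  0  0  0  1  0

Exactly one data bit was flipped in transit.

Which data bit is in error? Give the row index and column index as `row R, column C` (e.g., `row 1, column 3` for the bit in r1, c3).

row 1, column 0

Recompute each row's even parity and compare to rp:
  r0: data parity 1, sent rp 1 → ok
  r1: data parity 0, sent rp 1 → mismatch
  r2: data parity 0, sent rp 0 → ok
  r3: data parity 0, sent rp 0 → ok
  r4: data parity 1, sent rp 1 → ok
Recompute each column's even parity and compare to cp:
  c0: data parity 1, sent cp 0 → mismatch
  c1: data parity 0, sent cp 0 → ok
  c2: data parity 0, sent cp 0 → ok
  c3: data parity 1, sent cp 1 → ok
  c4: data parity 0, sent cp 0 → ok
Exactly one row (r1) and one column (c0) fail → the flipped bit is at their intersection.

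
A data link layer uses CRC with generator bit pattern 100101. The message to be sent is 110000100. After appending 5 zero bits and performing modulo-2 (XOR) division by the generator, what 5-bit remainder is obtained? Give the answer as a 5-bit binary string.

00110

Append 5 zeros: 11000010000000. Divide by 100101 (XOR where the leading bit is 1):
  pos 0: 110000 XOR 100101 = 010101
  pos 1: 101011 XOR 100101 = 001110
  pos 3: 111000 XOR 100101 = 011101
  pos 4: 111010 XOR 100101 = 011111
  pos 5: 111110 XOR 100101 = 011011
  pos 6: 110110 XOR 100101 = 010011
  pos 7: 100110 XOR 100101 = 000011
Remainder (last 5 bits) = 00110. This is the CRC / FCS.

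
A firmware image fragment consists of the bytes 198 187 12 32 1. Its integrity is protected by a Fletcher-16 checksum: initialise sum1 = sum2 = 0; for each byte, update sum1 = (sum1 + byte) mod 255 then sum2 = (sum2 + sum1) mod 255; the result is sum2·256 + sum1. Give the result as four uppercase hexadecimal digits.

36AF

Running sums (mod 255):
  after byte 0 (198): sum1=198, sum2=198
  after byte 1 (187): sum1=130, sum2=73
  after byte 2 (12): sum1=142, sum2=215
  after byte 3 (32): sum1=174, sum2=134
  after byte 4 (1): sum1=175, sum2=54
Checksum = sum2·256 + sum1 = 54·256 + 175 = 13999 = 0x36AF.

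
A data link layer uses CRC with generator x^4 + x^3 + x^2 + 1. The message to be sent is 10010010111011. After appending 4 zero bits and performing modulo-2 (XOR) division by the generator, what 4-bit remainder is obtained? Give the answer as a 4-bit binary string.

1001

Append 4 zeros: 100100101110110000. Divide by 11101 (XOR where the leading bit is 1):
  pos 0: 10010 XOR 11101 = 01111
  pos 1: 11110 XOR 11101 = 00011
  pos 4: 11101 XOR 11101 = 00000
  pos 9: 11011 XOR 11101 = 00110
  pos 11: 11000 XOR 11101 = 00101
  pos 13: 10100 XOR 11101 = 01001
Remainder (last 4 bits) = 1001. This is the CRC / FCS.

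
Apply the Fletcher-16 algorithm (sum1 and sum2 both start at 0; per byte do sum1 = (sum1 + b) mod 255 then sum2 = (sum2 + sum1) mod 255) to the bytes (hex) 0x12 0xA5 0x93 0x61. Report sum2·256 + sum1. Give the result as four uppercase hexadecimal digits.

C1AC

Running sums (mod 255):
  after byte 0 (0x12): sum1=18, sum2=18
  after byte 1 (0xA5): sum1=183, sum2=201
  after byte 2 (0x93): sum1=75, sum2=21
  after byte 3 (0x61): sum1=172, sum2=193
Checksum = sum2·256 + sum1 = 193·256 + 172 = 49580 = 0xC1AC.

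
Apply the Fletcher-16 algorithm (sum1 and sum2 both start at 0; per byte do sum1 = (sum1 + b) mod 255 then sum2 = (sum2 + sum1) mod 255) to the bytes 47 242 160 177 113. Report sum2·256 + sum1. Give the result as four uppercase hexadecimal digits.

Running sums (mod 255):
  after byte 0 (47): sum1=47, sum2=47
  after byte 1 (242): sum1=34, sum2=81
  after byte 2 (160): sum1=194, sum2=20
  after byte 3 (177): sum1=116, sum2=136
  after byte 4 (113): sum1=229, sum2=110
Checksum = sum2·256 + sum1 = 110·256 + 229 = 28389 = 0x6EE5.

6EE5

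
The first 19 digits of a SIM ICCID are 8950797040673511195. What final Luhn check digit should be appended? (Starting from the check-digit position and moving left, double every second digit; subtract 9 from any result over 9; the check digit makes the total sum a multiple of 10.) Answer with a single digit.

Partial digits right→left: 5 9 1 1 1 5 3 7 6 0 4 0 7 9 7 0 5 9 8
Double every second digit counting from the check-digit position (so the 1st, 3rd, 5th, ... of the partial from the right).
  doubled (with −9 where >9): 1 2 2 6 3 8 5 5 1 7 → sum 40
  kept as-is: 9 1 5 7 0 0 9 0 9 → sum 40
Total = 40 + 40 = 80.
Check digit = (10 − (80 mod 10)) mod 10 = 0.

0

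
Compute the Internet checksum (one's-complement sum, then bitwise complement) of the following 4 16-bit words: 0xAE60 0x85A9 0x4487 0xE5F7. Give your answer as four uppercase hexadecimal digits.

One's-complement addition (fold any carry out of bit 15 back into bit 0):
  0xAE60 + 0x85A9 = 0x13409 → wrap carry → 0x340A
  0x340A + 0x4487 = 0x07891
  0x7891 + 0xE5F7 = 0x15E88 → wrap carry → 0x5E89
One's-complement sum = 0x5E89.
Checksum = ~0x5E89 & 0xFFFF = 0xA176.

A176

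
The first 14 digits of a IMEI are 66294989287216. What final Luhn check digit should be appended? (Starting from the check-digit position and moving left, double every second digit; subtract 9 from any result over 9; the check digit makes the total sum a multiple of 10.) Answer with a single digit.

Partial digits right→left: 6 1 2 7 8 2 9 8 9 4 9 2 6 6
Double every second digit counting from the check-digit position (so the 1st, 3rd, 5th, ... of the partial from the right).
  doubled (with −9 where >9): 3 4 7 9 9 9 3 → sum 44
  kept as-is: 1 7 2 8 4 2 6 → sum 30
Total = 44 + 30 = 74.
Check digit = (10 − (74 mod 10)) mod 10 = 6.

6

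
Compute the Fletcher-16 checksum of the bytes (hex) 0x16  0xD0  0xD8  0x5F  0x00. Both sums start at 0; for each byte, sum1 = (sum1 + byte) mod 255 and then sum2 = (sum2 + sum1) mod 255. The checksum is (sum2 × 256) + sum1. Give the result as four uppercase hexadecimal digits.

FA1F

Running sums (mod 255):
  after byte 0 (0x16): sum1=22, sum2=22
  after byte 1 (0xD0): sum1=230, sum2=252
  after byte 2 (0xD8): sum1=191, sum2=188
  after byte 3 (0x5F): sum1=31, sum2=219
  after byte 4 (0x00): sum1=31, sum2=250
Checksum = sum2·256 + sum1 = 250·256 + 31 = 64031 = 0xFA1F.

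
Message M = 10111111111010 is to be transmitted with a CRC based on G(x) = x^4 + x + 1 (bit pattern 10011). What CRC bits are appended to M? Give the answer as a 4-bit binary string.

0101

Append 4 zeros: 101111111110100000. Divide by 10011 (XOR where the leading bit is 1):
  pos 0: 10111 XOR 10011 = 00100
  pos 2: 10011 XOR 10011 = 00000
  pos 7: 11110 XOR 10011 = 01101
  pos 8: 11011 XOR 10011 = 01000
  pos 9: 10000 XOR 10011 = 00011
  pos 12: 11000 XOR 10011 = 01011
  pos 13: 10110 XOR 10011 = 00101
Remainder (last 4 bits) = 0101. This is the CRC / FCS.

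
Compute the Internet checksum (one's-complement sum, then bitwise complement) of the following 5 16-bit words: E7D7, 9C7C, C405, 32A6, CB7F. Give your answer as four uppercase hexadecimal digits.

One's-complement addition (fold any carry out of bit 15 back into bit 0):
  0xE7D7 + 0x9C7C = 0x18453 → wrap carry → 0x8454
  0x8454 + 0xC405 = 0x14859 → wrap carry → 0x485A
  0x485A + 0x32A6 = 0x07B00
  0x7B00 + 0xCB7F = 0x1467F → wrap carry → 0x4680
One's-complement sum = 0x4680.
Checksum = ~0x4680 & 0xFFFF = 0xB97F.

B97F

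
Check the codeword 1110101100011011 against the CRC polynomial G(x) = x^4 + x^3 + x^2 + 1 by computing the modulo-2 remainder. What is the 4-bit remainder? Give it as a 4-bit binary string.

0000

Modulo-2 division of 1110101100011011 by 11101:
  pos 0: 11101 XOR 11101 = 00000
  pos 6: 11000 XOR 11101 = 00101
  pos 8: 10111 XOR 11101 = 01010
  pos 9: 10100 XOR 11101 = 01001
  pos 10: 10011 XOR 11101 = 01110
  pos 11: 11101 XOR 11101 = 00000
Remainder = 0000 (zero — the frame passes the CRC check).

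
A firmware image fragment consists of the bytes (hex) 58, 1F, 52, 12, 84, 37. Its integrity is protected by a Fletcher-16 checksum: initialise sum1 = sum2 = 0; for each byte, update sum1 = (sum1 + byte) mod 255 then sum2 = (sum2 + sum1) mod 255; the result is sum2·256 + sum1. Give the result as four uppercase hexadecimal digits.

Running sums (mod 255):
  after byte 0 (58): sum1=88, sum2=88
  after byte 1 (1F): sum1=119, sum2=207
  after byte 2 (52): sum1=201, sum2=153
  after byte 3 (12): sum1=219, sum2=117
  after byte 4 (84): sum1=96, sum2=213
  after byte 5 (37): sum1=151, sum2=109
Checksum = sum2·256 + sum1 = 109·256 + 151 = 28055 = 0x6D97.

6D97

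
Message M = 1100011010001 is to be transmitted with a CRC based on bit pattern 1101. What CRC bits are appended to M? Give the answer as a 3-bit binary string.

110

Append 3 zeros: 1100011010001000. Divide by 1101 (XOR where the leading bit is 1):
  pos 0: 1100 XOR 1101 = 0001
  pos 3: 1011 XOR 1101 = 0110
  pos 4: 1100 XOR 1101 = 0001
  pos 7: 1100 XOR 1101 = 0001
  pos 10: 1010 XOR 1101 = 0111
  pos 11: 1110 XOR 1101 = 0011
Remainder (last 3 bits) = 110. This is the CRC / FCS.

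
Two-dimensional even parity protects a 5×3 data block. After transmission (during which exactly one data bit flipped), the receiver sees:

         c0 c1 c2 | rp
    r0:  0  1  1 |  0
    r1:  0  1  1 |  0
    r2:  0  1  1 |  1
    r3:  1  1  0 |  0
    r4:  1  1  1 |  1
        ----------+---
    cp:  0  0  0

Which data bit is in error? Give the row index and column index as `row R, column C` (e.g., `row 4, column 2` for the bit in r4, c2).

Recompute each row's even parity and compare to rp:
  r0: data parity 0, sent rp 0 → ok
  r1: data parity 0, sent rp 0 → ok
  r2: data parity 0, sent rp 1 → mismatch
  r3: data parity 0, sent rp 0 → ok
  r4: data parity 1, sent rp 1 → ok
Recompute each column's even parity and compare to cp:
  c0: data parity 0, sent cp 0 → ok
  c1: data parity 1, sent cp 0 → mismatch
  c2: data parity 0, sent cp 0 → ok
Exactly one row (r2) and one column (c1) fail → the flipped bit is at their intersection.

row 2, column 1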